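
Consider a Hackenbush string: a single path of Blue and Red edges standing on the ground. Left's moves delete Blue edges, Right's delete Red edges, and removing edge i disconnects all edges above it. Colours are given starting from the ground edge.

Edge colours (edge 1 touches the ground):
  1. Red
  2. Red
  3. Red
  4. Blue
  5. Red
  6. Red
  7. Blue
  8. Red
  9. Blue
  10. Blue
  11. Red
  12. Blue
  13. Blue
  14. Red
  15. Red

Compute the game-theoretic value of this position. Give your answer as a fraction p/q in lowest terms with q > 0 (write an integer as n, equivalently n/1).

R: Left { none }, Right { 0 } — simplest -1
RR: Left { none }, Right { -1,0 } — simplest -2
RRR: Left { none }, Right { -2,-1,0 } — simplest -3
RRRB: Left { -3 }, Right { -2,-1,0 } — simplest -5/2
RRRBR: Left { -3 }, Right { -5/2,-2,-1,0 } — simplest -11/4
RRRBRR: Left { -3 }, Right { -11/4,-5/2,-2,-1,0 } — simplest -23/8
RRRBRRB: Left { -3,-23/8 }, Right { -11/4,-5/2,-2,-1,0 } — simplest -45/16
RRRBRRBR: Left { -3,-23/8 }, Right { -45/16,-11/4,-5/2,-2,-1,0 } — simplest -91/32
RRRBRRBRB: Left { -3,-23/8,-91/32 }, Right { -45/16,-11/4,-5/2,-2,-1,0 } — simplest -181/64
RRRBRRBRBB: Left { -3,-23/8,-91/32,-181/64 }, Right { -45/16,-11/4,-5/2,-2,-1,0 } — simplest -361/128
RRRBRRBRBBR: Left { -3,-23/8,-91/32,-181/64 }, Right { -361/128,-45/16,-11/4,-5/2,-2,-1,0 } — simplest -723/256
RRRBRRBRBBRB: Left { -3,-23/8,-91/32,-181/64,-723/256 }, Right { -361/128,-45/16,-11/4,-5/2,-2,-1,0 } — simplest -1445/512
RRRBRRBRBBRBB: Left { -3,-23/8,-91/32,-181/64,-723/256,-1445/512 }, Right { -361/128,-45/16,-11/4,-5/2,-2,-1,0 } — simplest -2889/1024
RRRBRRBRBBRBBR: Left { -3,-23/8,-91/32,-181/64,-723/256,-1445/512 }, Right { -2889/1024,-361/128,-45/16,-11/4,-5/2,-2,-1,0 } — simplest -5779/2048
RRRBRRBRBBRBBRR: Left { -3,-23/8,-91/32,-181/64,-723/256,-1445/512 }, Right { -5779/2048,-2889/1024,-361/128,-45/16,-11/4,-5/2,-2,-1,0 } — simplest -11559/4096

-11559/4096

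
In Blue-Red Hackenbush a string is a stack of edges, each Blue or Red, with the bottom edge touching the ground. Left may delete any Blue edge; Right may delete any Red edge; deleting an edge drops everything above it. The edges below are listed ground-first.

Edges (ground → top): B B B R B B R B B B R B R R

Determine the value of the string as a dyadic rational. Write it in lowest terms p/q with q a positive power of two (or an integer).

Build v(s[:k]) for k = 1..14, string s = B B B R B B R B B B R B R R.
1 of 14 · B · max L 0 · min R +∞ gives 1
2 of 14 · BB · max L 1 · min R +∞ gives 2
3 of 14 · BBB · max L 2 · min R +∞ gives 3
4 of 14 · BBBR · max L 2 · min R 3 gives 5/2
5 of 14 · BBBRB · max L 5/2 · min R 3 gives 11/4
6 of 14 · BBBRBB · max L 11/4 · min R 3 gives 23/8
7 of 14 · BBBRBBR · max L 11/4 · min R 23/8 gives 45/16
8 of 14 · BBBRBBRB · max L 45/16 · min R 23/8 gives 91/32
9 of 14 · BBBRBBRBB · max L 91/32 · min R 23/8 gives 183/64
10 of 14 · BBBRBBRBBB · max L 183/64 · min R 23/8 gives 367/128
11 of 14 · BBBRBBRBBBR · max L 183/64 · min R 367/128 gives 733/256
12 of 14 · BBBRBBRBBBRB · max L 733/256 · min R 367/128 gives 1467/512
13 of 14 · BBBRBBRBBBRBR · max L 733/256 · min R 1467/512 gives 2933/1024
14 of 14 · BBBRBBRBBBRBRR · max L 733/256 · min R 2933/1024 gives 5865/2048

5865/2048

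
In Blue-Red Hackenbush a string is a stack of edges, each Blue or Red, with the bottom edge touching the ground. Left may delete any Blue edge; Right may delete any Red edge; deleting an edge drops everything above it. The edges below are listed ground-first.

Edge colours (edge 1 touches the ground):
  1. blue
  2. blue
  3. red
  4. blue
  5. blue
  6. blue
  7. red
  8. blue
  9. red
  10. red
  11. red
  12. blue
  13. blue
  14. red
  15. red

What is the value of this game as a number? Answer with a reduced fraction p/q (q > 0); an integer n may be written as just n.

15641/8192

Build G(s[:k]) for k = 1..15, string s = blue blue red blue blue blue red blue red red red blue blue red red.
G(b) = { 0 | · } -> 1
G(bb) = { 0,1 | · } -> 2
G(bbr) = { 0,1 | 2 } -> 3/2
G(bbrb) = { 0,1,3/2 | 2 } -> 7/4
G(bbrbb) = { 0,1,3/2,7/4 | 2 } -> 15/8
G(bbrbbb) = { 0,1,3/2,7/4,15/8 | 2 } -> 31/16
G(bbrbbbr) = { 0,1,3/2,7/4,15/8 | 31/16,2 } -> 61/32
G(bbrbbbrb) = { 0,1,3/2,7/4,15/8,61/32 | 31/16,2 } -> 123/64
G(bbrbbbrbr) = { 0,1,3/2,7/4,15/8,61/32 | 123/64,31/16,2 } -> 245/128
G(bbrbbbrbrr) = { 0,1,3/2,7/4,15/8,61/32 | 245/128,123/64,31/16,2 } -> 489/256
G(bbrbbbrbrrr) = { 0,1,3/2,7/4,15/8,61/32 | 489/256,245/128,123/64,31/16,2 } -> 977/512
G(bbrbbbrbrrrb) = { 0,1,3/2,7/4,15/8,61/32,977/512 | 489/256,245/128,123/64,31/16,2 } -> 1955/1024
G(bbrbbbrbrrrbb) = { 0,1,3/2,7/4,15/8,61/32,977/512,1955/1024 | 489/256,245/128,123/64,31/16,2 } -> 3911/2048
G(bbrbbbrbrrrbbr) = { 0,1,3/2,7/4,15/8,61/32,977/512,1955/1024 | 3911/2048,489/256,245/128,123/64,31/16,2 } -> 7821/4096
G(bbrbbbrbrrrbbrr) = { 0,1,3/2,7/4,15/8,61/32,977/512,1955/1024 | 7821/4096,3911/2048,489/256,245/128,123/64,31/16,2 } -> 15641/8192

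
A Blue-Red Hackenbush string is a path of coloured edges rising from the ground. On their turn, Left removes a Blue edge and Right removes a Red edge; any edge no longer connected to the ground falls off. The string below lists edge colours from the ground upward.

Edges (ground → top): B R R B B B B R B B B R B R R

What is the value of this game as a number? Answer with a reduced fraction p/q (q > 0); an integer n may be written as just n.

7913/16384

1 of 15 · B · max L 0 · min R +∞ gives 1
2 of 15 · BR · max L 0 · min R 1 gives 1/2
3 of 15 · BRR · max L 0 · min R 1/2 gives 1/4
4 of 15 · BRRB · max L 1/4 · min R 1/2 gives 3/8
5 of 15 · BRRBB · max L 3/8 · min R 1/2 gives 7/16
6 of 15 · BRRBBB · max L 7/16 · min R 1/2 gives 15/32
7 of 15 · BRRBBBB · max L 15/32 · min R 1/2 gives 31/64
8 of 15 · BRRBBBBR · max L 15/32 · min R 31/64 gives 61/128
9 of 15 · BRRBBBBRB · max L 61/128 · min R 31/64 gives 123/256
10 of 15 · BRRBBBBRBB · max L 123/256 · min R 31/64 gives 247/512
11 of 15 · BRRBBBBRBBB · max L 247/512 · min R 31/64 gives 495/1024
12 of 15 · BRRBBBBRBBBR · max L 247/512 · min R 495/1024 gives 989/2048
13 of 15 · BRRBBBBRBBBRB · max L 989/2048 · min R 495/1024 gives 1979/4096
14 of 15 · BRRBBBBRBBBRBR · max L 989/2048 · min R 1979/4096 gives 3957/8192
15 of 15 · BRRBBBBRBBBRBRR · max L 989/2048 · min R 3957/8192 gives 7913/16384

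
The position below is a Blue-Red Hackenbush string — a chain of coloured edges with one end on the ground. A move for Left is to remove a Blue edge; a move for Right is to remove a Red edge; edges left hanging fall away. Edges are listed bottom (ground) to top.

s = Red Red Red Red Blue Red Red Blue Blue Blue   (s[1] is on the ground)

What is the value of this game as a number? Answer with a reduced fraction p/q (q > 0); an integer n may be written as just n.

-241/64

1 of 10 · R · max L −∞ · min R 0 → -1
2 of 10 · RR · max L −∞ · min R -1 → -2
3 of 10 · RRR · max L −∞ · min R -2 → -3
4 of 10 · RRRR · max L −∞ · min R -3 → -4
5 of 10 · RRRRB · max L -4 · min R -3 → -7/2
6 of 10 · RRRRBR · max L -4 · min R -7/2 → -15/4
7 of 10 · RRRRBRR · max L -4 · min R -15/4 → -31/8
8 of 10 · RRRRBRRB · max L -31/8 · min R -15/4 → -61/16
9 of 10 · RRRRBRRBB · max L -61/16 · min R -15/4 → -121/32
10 of 10 · RRRRBRRBBB · max L -121/32 · min R -15/4 → -241/64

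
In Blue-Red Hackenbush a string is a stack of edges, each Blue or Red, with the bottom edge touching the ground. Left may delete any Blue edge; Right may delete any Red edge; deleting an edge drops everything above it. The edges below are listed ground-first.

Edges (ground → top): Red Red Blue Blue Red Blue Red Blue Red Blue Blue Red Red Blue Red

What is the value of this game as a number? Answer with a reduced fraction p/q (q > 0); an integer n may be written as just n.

-10907/8192

val(R) = { ∅ | 0 } ⇒ -1
val(RR) = { ∅ | -1,0 } ⇒ -2
val(RRB) = { -2 | -1,0 } ⇒ -3/2
val(RRBB) = { -2,-3/2 | -1,0 } ⇒ -5/4
val(RRBBR) = { -2,-3/2 | -5/4,-1,0 } ⇒ -11/8
val(RRBBRB) = { -2,-3/2,-11/8 | -5/4,-1,0 } ⇒ -21/16
val(RRBBRBR) = { -2,-3/2,-11/8 | -21/16,-5/4,-1,0 } ⇒ -43/32
val(RRBBRBRB) = { -2,-3/2,-11/8,-43/32 | -21/16,-5/4,-1,0 } ⇒ -85/64
val(RRBBRBRBR) = { -2,-3/2,-11/8,-43/32 | -85/64,-21/16,-5/4,-1,0 } ⇒ -171/128
val(RRBBRBRBRB) = { -2,-3/2,-11/8,-43/32,-171/128 | -85/64,-21/16,-5/4,-1,0 } ⇒ -341/256
val(RRBBRBRBRBB) = { -2,-3/2,-11/8,-43/32,-171/128,-341/256 | -85/64,-21/16,-5/4,-1,0 } ⇒ -681/512
val(RRBBRBRBRBBR) = { -2,-3/2,-11/8,-43/32,-171/128,-341/256 | -681/512,-85/64,-21/16,-5/4,-1,0 } ⇒ -1363/1024
val(RRBBRBRBRBBRR) = { -2,-3/2,-11/8,-43/32,-171/128,-341/256 | -1363/1024,-681/512,-85/64,-21/16,-5/4,-1,0 } ⇒ -2727/2048
val(RRBBRBRBRBBRRB) = { -2,-3/2,-11/8,-43/32,-171/128,-341/256,-2727/2048 | -1363/1024,-681/512,-85/64,-21/16,-5/4,-1,0 } ⇒ -5453/4096
val(RRBBRBRBRBBRRBR) = { -2,-3/2,-11/8,-43/32,-171/128,-341/256,-2727/2048 | -5453/4096,-1363/1024,-681/512,-85/64,-21/16,-5/4,-1,0 } ⇒ -10907/8192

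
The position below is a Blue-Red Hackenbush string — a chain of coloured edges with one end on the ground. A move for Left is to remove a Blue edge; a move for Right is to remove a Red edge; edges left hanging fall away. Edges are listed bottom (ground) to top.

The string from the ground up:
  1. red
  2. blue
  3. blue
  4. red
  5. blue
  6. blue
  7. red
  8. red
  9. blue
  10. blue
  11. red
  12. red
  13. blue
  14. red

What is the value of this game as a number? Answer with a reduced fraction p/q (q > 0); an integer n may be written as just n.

-2459/8192

Prefix values for red blue blue red blue blue red red blue blue red red blue red via {L|R} + simplicity:
edge 1 of 14 (red): { — | 0 } -> -1
edge 2 of 14 (blue): { -1 | 0 } -> -1/2
edge 3 of 14 (blue): { -1,-1/2 | 0 } -> -1/4
edge 4 of 14 (red): { -1,-1/2 | -1/4,0 } -> -3/8
edge 5 of 14 (blue): { -1,-1/2,-3/8 | -1/4,0 } -> -5/16
edge 6 of 14 (blue): { -1,-1/2,-3/8,-5/16 | -1/4,0 } -> -9/32
edge 7 of 14 (red): { -1,-1/2,-3/8,-5/16 | -9/32,-1/4,0 } -> -19/64
edge 8 of 14 (red): { -1,-1/2,-3/8,-5/16 | -19/64,-9/32,-1/4,0 } -> -39/128
edge 9 of 14 (blue): { -1,-1/2,-3/8,-5/16,-39/128 | -19/64,-9/32,-1/4,0 } -> -77/256
edge 10 of 14 (blue): { -1,-1/2,-3/8,-5/16,-39/128,-77/256 | -19/64,-9/32,-1/4,0 } -> -153/512
edge 11 of 14 (red): { -1,-1/2,-3/8,-5/16,-39/128,-77/256 | -153/512,-19/64,-9/32,-1/4,0 } -> -307/1024
edge 12 of 14 (red): { -1,-1/2,-3/8,-5/16,-39/128,-77/256 | -307/1024,-153/512,-19/64,-9/32,-1/4,0 } -> -615/2048
edge 13 of 14 (blue): { -1,-1/2,-3/8,-5/16,-39/128,-77/256,-615/2048 | -307/1024,-153/512,-19/64,-9/32,-1/4,0 } -> -1229/4096
edge 14 of 14 (red): { -1,-1/2,-3/8,-5/16,-39/128,-77/256,-615/2048 | -1229/4096,-307/1024,-153/512,-19/64,-9/32,-1/4,0 } -> -2459/8192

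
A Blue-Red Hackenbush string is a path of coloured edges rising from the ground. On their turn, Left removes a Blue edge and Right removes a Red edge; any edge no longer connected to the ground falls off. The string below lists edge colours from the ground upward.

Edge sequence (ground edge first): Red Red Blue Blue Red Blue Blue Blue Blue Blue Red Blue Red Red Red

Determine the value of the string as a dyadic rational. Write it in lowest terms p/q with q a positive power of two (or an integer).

-10287/8192

R: Left { — }, Right { 0 } gives simplest -1
RR: Left { — }, Right { -1,0 } gives simplest -2
RRB: Left { -2 }, Right { -1,0 } gives simplest -3/2
RRBB: Left { -2,-3/2 }, Right { -1,0 } gives simplest -5/4
RRBBR: Left { -2,-3/2 }, Right { -5/4,-1,0 } gives simplest -11/8
RRBBRB: Left { -2,-3/2,-11/8 }, Right { -5/4,-1,0 } gives simplest -21/16
RRBBRBB: Left { -2,-3/2,-11/8,-21/16 }, Right { -5/4,-1,0 } gives simplest -41/32
RRBBRBBB: Left { -2,-3/2,-11/8,-21/16,-41/32 }, Right { -5/4,-1,0 } gives simplest -81/64
RRBBRBBBB: Left { -2,-3/2,-11/8,-21/16,-41/32,-81/64 }, Right { -5/4,-1,0 } gives simplest -161/128
RRBBRBBBBB: Left { -2,-3/2,-11/8,-21/16,-41/32,-81/64,-161/128 }, Right { -5/4,-1,0 } gives simplest -321/256
RRBBRBBBBBR: Left { -2,-3/2,-11/8,-21/16,-41/32,-81/64,-161/128 }, Right { -321/256,-5/4,-1,0 } gives simplest -643/512
RRBBRBBBBBRB: Left { -2,-3/2,-11/8,-21/16,-41/32,-81/64,-161/128,-643/512 }, Right { -321/256,-5/4,-1,0 } gives simplest -1285/1024
RRBBRBBBBBRBR: Left { -2,-3/2,-11/8,-21/16,-41/32,-81/64,-161/128,-643/512 }, Right { -1285/1024,-321/256,-5/4,-1,0 } gives simplest -2571/2048
RRBBRBBBBBRBRR: Left { -2,-3/2,-11/8,-21/16,-41/32,-81/64,-161/128,-643/512 }, Right { -2571/2048,-1285/1024,-321/256,-5/4,-1,0 } gives simplest -5143/4096
RRBBRBBBBBRBRRR: Left { -2,-3/2,-11/8,-21/16,-41/32,-81/64,-161/128,-643/512 }, Right { -5143/4096,-2571/2048,-1285/1024,-321/256,-5/4,-1,0 } gives simplest -10287/8192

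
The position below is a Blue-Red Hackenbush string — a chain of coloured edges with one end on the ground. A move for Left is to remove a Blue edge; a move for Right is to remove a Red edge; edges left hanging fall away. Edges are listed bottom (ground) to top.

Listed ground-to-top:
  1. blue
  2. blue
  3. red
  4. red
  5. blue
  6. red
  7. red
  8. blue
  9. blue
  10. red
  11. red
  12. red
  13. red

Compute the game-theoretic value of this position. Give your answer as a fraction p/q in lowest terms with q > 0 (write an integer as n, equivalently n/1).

Prefix values for blue blue red red blue red red blue blue red red red red via {L|R} + simplicity:
1 of 13 · b · max L 0 · min R +∞ gives 1
2 of 13 · bb · max L 1 · min R +∞ gives 2
3 of 13 · bbr · max L 1 · min R 2 gives 3/2
4 of 13 · bbrr · max L 1 · min R 3/2 gives 5/4
5 of 13 · bbrrb · max L 5/4 · min R 3/2 gives 11/8
6 of 13 · bbrrbr · max L 5/4 · min R 11/8 gives 21/16
7 of 13 · bbrrbrr · max L 5/4 · min R 21/16 gives 41/32
8 of 13 · bbrrbrrb · max L 41/32 · min R 21/16 gives 83/64
9 of 13 · bbrrbrrbb · max L 83/64 · min R 21/16 gives 167/128
10 of 13 · bbrrbrrbbr · max L 83/64 · min R 167/128 gives 333/256
11 of 13 · bbrrbrrbbrr · max L 83/64 · min R 333/256 gives 665/512
12 of 13 · bbrrbrrbbrrr · max L 83/64 · min R 665/512 gives 1329/1024
13 of 13 · bbrrbrrbbrrrr · max L 83/64 · min R 1329/1024 gives 2657/2048

2657/2048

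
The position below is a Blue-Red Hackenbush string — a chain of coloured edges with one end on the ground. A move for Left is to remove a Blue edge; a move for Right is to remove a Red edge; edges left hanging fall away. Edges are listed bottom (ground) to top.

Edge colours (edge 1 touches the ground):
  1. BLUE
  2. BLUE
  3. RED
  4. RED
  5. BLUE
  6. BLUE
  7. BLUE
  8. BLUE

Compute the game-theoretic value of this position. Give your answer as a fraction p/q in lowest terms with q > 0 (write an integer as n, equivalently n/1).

Build value(s[:k]) for k = 1..8, string s = BLUE BLUE RED RED BLUE BLUE BLUE BLUE.
step 1: add BLUE to get B; options L={ 0 } R={ none } — 1
step 2: add BLUE to get BB; options L={ 0; 1 } R={ none } — 2
step 3: add RED to get BBR; options L={ 0; 1 } R={ 2 } — 3/2
step 4: add RED to get BBRR; options L={ 0; 1 } R={ 3/2; 2 } — 5/4
step 5: add BLUE to get BBRRB; options L={ 0; 1; 5/4 } R={ 3/2; 2 } — 11/8
step 6: add BLUE to get BBRRBB; options L={ 0; 1; 5/4; 11/8 } R={ 3/2; 2 } — 23/16
step 7: add BLUE to get BBRRBBB; options L={ 0; 1; 5/4; 11/8; 23/16 } R={ 3/2; 2 } — 47/32
step 8: add BLUE to get BBRRBBBB; options L={ 0; 1; 5/4; 11/8; 23/16; 47/32 } R={ 3/2; 2 } — 95/64

95/64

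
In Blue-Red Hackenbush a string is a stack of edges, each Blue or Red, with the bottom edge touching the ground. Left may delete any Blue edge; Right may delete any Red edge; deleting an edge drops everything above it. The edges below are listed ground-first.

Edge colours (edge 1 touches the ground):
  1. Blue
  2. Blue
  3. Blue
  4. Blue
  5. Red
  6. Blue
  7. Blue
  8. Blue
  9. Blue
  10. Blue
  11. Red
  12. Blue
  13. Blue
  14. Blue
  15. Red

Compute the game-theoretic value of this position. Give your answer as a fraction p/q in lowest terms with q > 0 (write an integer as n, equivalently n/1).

8157/2048

edge 1 of 15 (Blue): { 0 |  } — 1
edge 2 of 15 (Blue): { 0,1 |  } — 2
edge 3 of 15 (Blue): { 0,1,2 |  } — 3
edge 4 of 15 (Blue): { 0,1,2,3 |  } — 4
edge 5 of 15 (Red): { 0,1,2,3 | 4 } — 7/2
edge 6 of 15 (Blue): { 0,1,2,3,7/2 | 4 } — 15/4
edge 7 of 15 (Blue): { 0,1,2,3,7/2,15/4 | 4 } — 31/8
edge 8 of 15 (Blue): { 0,1,2,3,7/2,15/4,31/8 | 4 } — 63/16
edge 9 of 15 (Blue): { 0,1,2,3,7/2,15/4,31/8,63/16 | 4 } — 127/32
edge 10 of 15 (Blue): { 0,1,2,3,7/2,15/4,31/8,63/16,127/32 | 4 } — 255/64
edge 11 of 15 (Red): { 0,1,2,3,7/2,15/4,31/8,63/16,127/32 | 255/64,4 } — 509/128
edge 12 of 15 (Blue): { 0,1,2,3,7/2,15/4,31/8,63/16,127/32,509/128 | 255/64,4 } — 1019/256
edge 13 of 15 (Blue): { 0,1,2,3,7/2,15/4,31/8,63/16,127/32,509/128,1019/256 | 255/64,4 } — 2039/512
edge 14 of 15 (Blue): { 0,1,2,3,7/2,15/4,31/8,63/16,127/32,509/128,1019/256,2039/512 | 255/64,4 } — 4079/1024
edge 15 of 15 (Red): { 0,1,2,3,7/2,15/4,31/8,63/16,127/32,509/128,1019/256,2039/512 | 4079/1024,255/64,4 } — 8157/2048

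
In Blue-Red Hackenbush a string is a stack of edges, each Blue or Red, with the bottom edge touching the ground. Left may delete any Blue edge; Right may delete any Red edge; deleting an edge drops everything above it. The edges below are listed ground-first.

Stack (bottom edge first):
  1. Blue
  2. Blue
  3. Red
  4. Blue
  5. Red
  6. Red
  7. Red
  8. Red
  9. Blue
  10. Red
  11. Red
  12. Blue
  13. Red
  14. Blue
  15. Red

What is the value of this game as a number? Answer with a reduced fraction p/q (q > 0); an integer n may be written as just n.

12437/8192

Recurse on prefixes of the 15-edge string Blue Blue Red Blue Red Red Red Red Blue Red Red Blue Red Blue Red:
step 1: add Blue to get B; options L={ 0 } R={ none } gives 1
step 2: add Blue to get BB; options L={ 0,1 } R={ none } gives 2
step 3: add Red to get BBR; options L={ 0,1 } R={ 2 } gives 3/2
step 4: add Blue to get BBRB; options L={ 0,1,3/2 } R={ 2 } gives 7/4
step 5: add Red to get BBRBR; options L={ 0,1,3/2 } R={ 7/4,2 } gives 13/8
step 6: add Red to get BBRBRR; options L={ 0,1,3/2 } R={ 13/8,7/4,2 } gives 25/16
step 7: add Red to get BBRBRRR; options L={ 0,1,3/2 } R={ 25/16,13/8,7/4,2 } gives 49/32
step 8: add Red to get BBRBRRRR; options L={ 0,1,3/2 } R={ 49/32,25/16,13/8,7/4,2 } gives 97/64
step 9: add Blue to get BBRBRRRRB; options L={ 0,1,3/2,97/64 } R={ 49/32,25/16,13/8,7/4,2 } gives 195/128
step 10: add Red to get BBRBRRRRBR; options L={ 0,1,3/2,97/64 } R={ 195/128,49/32,25/16,13/8,7/4,2 } gives 389/256
step 11: add Red to get BBRBRRRRBRR; options L={ 0,1,3/2,97/64 } R={ 389/256,195/128,49/32,25/16,13/8,7/4,2 } gives 777/512
step 12: add Blue to get BBRBRRRRBRRB; options L={ 0,1,3/2,97/64,777/512 } R={ 389/256,195/128,49/32,25/16,13/8,7/4,2 } gives 1555/1024
step 13: add Red to get BBRBRRRRBRRBR; options L={ 0,1,3/2,97/64,777/512 } R={ 1555/1024,389/256,195/128,49/32,25/16,13/8,7/4,2 } gives 3109/2048
step 14: add Blue to get BBRBRRRRBRRBRB; options L={ 0,1,3/2,97/64,777/512,3109/2048 } R={ 1555/1024,389/256,195/128,49/32,25/16,13/8,7/4,2 } gives 6219/4096
step 15: add Red to get BBRBRRRRBRRBRBR; options L={ 0,1,3/2,97/64,777/512,3109/2048 } R={ 6219/4096,1555/1024,389/256,195/128,49/32,25/16,13/8,7/4,2 } gives 12437/8192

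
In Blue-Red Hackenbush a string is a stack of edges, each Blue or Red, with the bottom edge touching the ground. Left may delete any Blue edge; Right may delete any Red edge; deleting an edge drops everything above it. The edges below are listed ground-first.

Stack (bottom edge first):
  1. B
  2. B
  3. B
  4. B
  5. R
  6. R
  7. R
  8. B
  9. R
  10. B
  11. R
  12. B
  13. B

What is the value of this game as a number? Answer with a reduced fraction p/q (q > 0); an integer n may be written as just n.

1623/512

Build v(s[:k]) for k = 1..13, string s = B B B B R R R B R B R B B.
step 1: add B to get B; options L={ 0 } R={ none } => 1
step 2: add B to get BB; options L={ 0; 1 } R={ none } => 2
step 3: add B to get BBB; options L={ 0; 1; 2 } R={ none } => 3
step 4: add B to get BBBB; options L={ 0; 1; 2; 3 } R={ none } => 4
step 5: add R to get BBBBR; options L={ 0; 1; 2; 3 } R={ 4 } => 7/2
step 6: add R to get BBBBRR; options L={ 0; 1; 2; 3 } R={ 7/2; 4 } => 13/4
step 7: add R to get BBBBRRR; options L={ 0; 1; 2; 3 } R={ 13/4; 7/2; 4 } => 25/8
step 8: add B to get BBBBRRRB; options L={ 0; 1; 2; 3; 25/8 } R={ 13/4; 7/2; 4 } => 51/16
step 9: add R to get BBBBRRRBR; options L={ 0; 1; 2; 3; 25/8 } R={ 51/16; 13/4; 7/2; 4 } => 101/32
step 10: add B to get BBBBRRRBRB; options L={ 0; 1; 2; 3; 25/8; 101/32 } R={ 51/16; 13/4; 7/2; 4 } => 203/64
step 11: add R to get BBBBRRRBRBR; options L={ 0; 1; 2; 3; 25/8; 101/32 } R={ 203/64; 51/16; 13/4; 7/2; 4 } => 405/128
step 12: add B to get BBBBRRRBRBRB; options L={ 0; 1; 2; 3; 25/8; 101/32; 405/128 } R={ 203/64; 51/16; 13/4; 7/2; 4 } => 811/256
step 13: add B to get BBBBRRRBRBRBB; options L={ 0; 1; 2; 3; 25/8; 101/32; 405/128; 811/256 } R={ 203/64; 51/16; 13/4; 7/2; 4 } => 1623/512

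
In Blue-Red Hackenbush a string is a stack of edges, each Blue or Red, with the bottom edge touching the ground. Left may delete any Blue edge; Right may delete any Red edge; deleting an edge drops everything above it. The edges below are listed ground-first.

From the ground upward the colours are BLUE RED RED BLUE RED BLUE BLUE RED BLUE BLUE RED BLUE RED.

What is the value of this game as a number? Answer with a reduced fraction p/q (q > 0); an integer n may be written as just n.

1461/4096

Prefix values for BLUE RED RED BLUE RED BLUE BLUE RED BLUE BLUE RED BLUE RED via {L|R} + simplicity:
1 of 13 · B · max L 0 · min R +∞ — 1
2 of 13 · BR · max L 0 · min R 1 — 1/2
3 of 13 · BRR · max L 0 · min R 1/2 — 1/4
4 of 13 · BRRB · max L 1/4 · min R 1/2 — 3/8
5 of 13 · BRRBR · max L 1/4 · min R 3/8 — 5/16
6 of 13 · BRRBRB · max L 5/16 · min R 3/8 — 11/32
7 of 13 · BRRBRBB · max L 11/32 · min R 3/8 — 23/64
8 of 13 · BRRBRBBR · max L 11/32 · min R 23/64 — 45/128
9 of 13 · BRRBRBBRB · max L 45/128 · min R 23/64 — 91/256
10 of 13 · BRRBRBBRBB · max L 91/256 · min R 23/64 — 183/512
11 of 13 · BRRBRBBRBBR · max L 91/256 · min R 183/512 — 365/1024
12 of 13 · BRRBRBBRBBRB · max L 365/1024 · min R 183/512 — 731/2048
13 of 13 · BRRBRBBRBBRBR · max L 365/1024 · min R 731/2048 — 1461/4096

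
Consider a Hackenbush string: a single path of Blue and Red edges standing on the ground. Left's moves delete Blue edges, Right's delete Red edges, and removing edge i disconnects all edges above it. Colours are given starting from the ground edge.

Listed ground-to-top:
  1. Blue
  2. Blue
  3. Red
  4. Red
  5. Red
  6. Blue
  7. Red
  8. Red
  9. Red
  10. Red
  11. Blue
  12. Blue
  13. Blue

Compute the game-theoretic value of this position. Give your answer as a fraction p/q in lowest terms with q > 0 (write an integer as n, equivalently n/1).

2319/2048

Prefix values for Blue Blue Red Red Red Blue Red Red Red Red Blue Blue Blue via {L|R} + simplicity:
G_1 [B]  L=[0]  R=[—]  => 1
G_2 [BB]  L=[0, 1]  R=[—]  => 2
G_3 [BBR]  L=[0, 1]  R=[2]  => 3/2
G_4 [BBRR]  L=[0, 1]  R=[3/2, 2]  => 5/4
G_5 [BBRRR]  L=[0, 1]  R=[5/4, 3/2, 2]  => 9/8
G_6 [BBRRRB]  L=[0, 1, 9/8]  R=[5/4, 3/2, 2]  => 19/16
G_7 [BBRRRBR]  L=[0, 1, 9/8]  R=[19/16, 5/4, 3/2, 2]  => 37/32
G_8 [BBRRRBRR]  L=[0, 1, 9/8]  R=[37/32, 19/16, 5/4, 3/2, 2]  => 73/64
G_9 [BBRRRBRRR]  L=[0, 1, 9/8]  R=[73/64, 37/32, 19/16, 5/4, 3/2, 2]  => 145/128
G_10 [BBRRRBRRRR]  L=[0, 1, 9/8]  R=[145/128, 73/64, 37/32, 19/16, 5/4, 3/2, 2]  => 289/256
G_11 [BBRRRBRRRRB]  L=[0, 1, 9/8, 289/256]  R=[145/128, 73/64, 37/32, 19/16, 5/4, 3/2, 2]  => 579/512
G_12 [BBRRRBRRRRBB]  L=[0, 1, 9/8, 289/256, 579/512]  R=[145/128, 73/64, 37/32, 19/16, 5/4, 3/2, 2]  => 1159/1024
G_13 [BBRRRBRRRRBBB]  L=[0, 1, 9/8, 289/256, 579/512, 1159/1024]  R=[145/128, 73/64, 37/32, 19/16, 5/4, 3/2, 2]  => 2319/2048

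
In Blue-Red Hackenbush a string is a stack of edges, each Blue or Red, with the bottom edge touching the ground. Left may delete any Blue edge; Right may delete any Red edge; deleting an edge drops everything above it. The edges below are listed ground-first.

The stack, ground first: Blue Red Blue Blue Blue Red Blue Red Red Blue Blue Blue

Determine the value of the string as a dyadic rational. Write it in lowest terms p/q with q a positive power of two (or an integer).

1871/2048

Prefix values for Blue Red Blue Blue Blue Red Blue Red Red Blue Blue Blue via {L|R} + simplicity:
value(B) = { 0 | — } ⇒ 1
value(BR) = { 0 | 1 } ⇒ 1/2
value(BRB) = { 0 1/2 | 1 } ⇒ 3/4
value(BRBB) = { 0 1/2 3/4 | 1 } ⇒ 7/8
value(BRBBB) = { 0 1/2 3/4 7/8 | 1 } ⇒ 15/16
value(BRBBBR) = { 0 1/2 3/4 7/8 | 15/16 1 } ⇒ 29/32
value(BRBBBRB) = { 0 1/2 3/4 7/8 29/32 | 15/16 1 } ⇒ 59/64
value(BRBBBRBR) = { 0 1/2 3/4 7/8 29/32 | 59/64 15/16 1 } ⇒ 117/128
value(BRBBBRBRR) = { 0 1/2 3/4 7/8 29/32 | 117/128 59/64 15/16 1 } ⇒ 233/256
value(BRBBBRBRRB) = { 0 1/2 3/4 7/8 29/32 233/256 | 117/128 59/64 15/16 1 } ⇒ 467/512
value(BRBBBRBRRBB) = { 0 1/2 3/4 7/8 29/32 233/256 467/512 | 117/128 59/64 15/16 1 } ⇒ 935/1024
value(BRBBBRBRRBBB) = { 0 1/2 3/4 7/8 29/32 233/256 467/512 935/1024 | 117/128 59/64 15/16 1 } ⇒ 1871/2048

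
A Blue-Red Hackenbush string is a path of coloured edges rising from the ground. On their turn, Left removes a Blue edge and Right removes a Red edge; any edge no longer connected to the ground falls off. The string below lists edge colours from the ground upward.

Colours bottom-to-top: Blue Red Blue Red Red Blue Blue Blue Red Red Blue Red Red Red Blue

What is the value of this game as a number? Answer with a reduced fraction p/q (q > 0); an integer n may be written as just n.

Prefix values for Blue Red Blue Red Red Blue Blue Blue Red Red Blue Red Red Red Blue via {L|R} + simplicity:
1 of 15 · B · max L 0 · min R +∞ -> 1
2 of 15 · BR · max L 0 · min R 1 -> 1/2
3 of 15 · BRB · max L 1/2 · min R 1 -> 3/4
4 of 15 · BRBR · max L 1/2 · min R 3/4 -> 5/8
5 of 15 · BRBRR · max L 1/2 · min R 5/8 -> 9/16
6 of 15 · BRBRRB · max L 9/16 · min R 5/8 -> 19/32
7 of 15 · BRBRRBB · max L 19/32 · min R 5/8 -> 39/64
8 of 15 · BRBRRBBB · max L 39/64 · min R 5/8 -> 79/128
9 of 15 · BRBRRBBBR · max L 39/64 · min R 79/128 -> 157/256
10 of 15 · BRBRRBBBRR · max L 39/64 · min R 157/256 -> 313/512
11 of 15 · BRBRRBBBRRB · max L 313/512 · min R 157/256 -> 627/1024
12 of 15 · BRBRRBBBRRBR · max L 313/512 · min R 627/1024 -> 1253/2048
13 of 15 · BRBRRBBBRRBRR · max L 313/512 · min R 1253/2048 -> 2505/4096
14 of 15 · BRBRRBBBRRBRRR · max L 313/512 · min R 2505/4096 -> 5009/8192
15 of 15 · BRBRRBBBRRBRRRB · max L 5009/8192 · min R 2505/4096 -> 10019/16384

10019/16384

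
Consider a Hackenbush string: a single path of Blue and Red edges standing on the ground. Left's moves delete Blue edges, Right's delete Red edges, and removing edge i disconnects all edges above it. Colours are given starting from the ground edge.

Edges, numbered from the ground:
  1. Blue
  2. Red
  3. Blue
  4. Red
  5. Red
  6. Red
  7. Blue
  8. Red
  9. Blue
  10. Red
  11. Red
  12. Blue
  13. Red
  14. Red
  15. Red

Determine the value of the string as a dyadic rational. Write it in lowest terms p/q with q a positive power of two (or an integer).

8849/16384

Build g(s[:k]) for k = 1..15, string s = Blue Red Blue Red Red Red Blue Red Blue Red Red Blue Red Red Red.
g_1 [B]  L=[0]  R=[·]  ⇒ 1
g_2 [BR]  L=[0]  R=[1]  ⇒ 1/2
g_3 [BRB]  L=[0 1/2]  R=[1]  ⇒ 3/4
g_4 [BRBR]  L=[0 1/2]  R=[3/4 1]  ⇒ 5/8
g_5 [BRBRR]  L=[0 1/2]  R=[5/8 3/4 1]  ⇒ 9/16
g_6 [BRBRRR]  L=[0 1/2]  R=[9/16 5/8 3/4 1]  ⇒ 17/32
g_7 [BRBRRRB]  L=[0 1/2 17/32]  R=[9/16 5/8 3/4 1]  ⇒ 35/64
g_8 [BRBRRRBR]  L=[0 1/2 17/32]  R=[35/64 9/16 5/8 3/4 1]  ⇒ 69/128
g_9 [BRBRRRBRB]  L=[0 1/2 17/32 69/128]  R=[35/64 9/16 5/8 3/4 1]  ⇒ 139/256
g_10 [BRBRRRBRBR]  L=[0 1/2 17/32 69/128]  R=[139/256 35/64 9/16 5/8 3/4 1]  ⇒ 277/512
g_11 [BRBRRRBRBRR]  L=[0 1/2 17/32 69/128]  R=[277/512 139/256 35/64 9/16 5/8 3/4 1]  ⇒ 553/1024
g_12 [BRBRRRBRBRRB]  L=[0 1/2 17/32 69/128 553/1024]  R=[277/512 139/256 35/64 9/16 5/8 3/4 1]  ⇒ 1107/2048
g_13 [BRBRRRBRBRRBR]  L=[0 1/2 17/32 69/128 553/1024]  R=[1107/2048 277/512 139/256 35/64 9/16 5/8 3/4 1]  ⇒ 2213/4096
g_14 [BRBRRRBRBRRBRR]  L=[0 1/2 17/32 69/128 553/1024]  R=[2213/4096 1107/2048 277/512 139/256 35/64 9/16 5/8 3/4 1]  ⇒ 4425/8192
g_15 [BRBRRRBRBRRBRRR]  L=[0 1/2 17/32 69/128 553/1024]  R=[4425/8192 2213/4096 1107/2048 277/512 139/256 35/64 9/16 5/8 3/4 1]  ⇒ 8849/16384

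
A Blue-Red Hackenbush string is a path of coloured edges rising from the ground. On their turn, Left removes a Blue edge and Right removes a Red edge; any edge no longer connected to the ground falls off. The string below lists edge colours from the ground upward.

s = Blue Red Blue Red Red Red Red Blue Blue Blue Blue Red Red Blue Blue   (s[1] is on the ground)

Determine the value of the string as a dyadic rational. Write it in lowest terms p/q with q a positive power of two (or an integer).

Build g(s[:k]) for k = 1..15, string s = Blue Red Blue Red Red Red Red Blue Blue Blue Blue Red Red Blue Blue.
g(B) = { 0 | ∅ } ⇒ 1
g(BR) = { 0 | 1 } ⇒ 1/2
g(BRB) = { 0 1/2 | 1 } ⇒ 3/4
g(BRBR) = { 0 1/2 | 3/4 1 } ⇒ 5/8
g(BRBRR) = { 0 1/2 | 5/8 3/4 1 } ⇒ 9/16
g(BRBRRR) = { 0 1/2 | 9/16 5/8 3/4 1 } ⇒ 17/32
g(BRBRRRR) = { 0 1/2 | 17/32 9/16 5/8 3/4 1 } ⇒ 33/64
g(BRBRRRRB) = { 0 1/2 33/64 | 17/32 9/16 5/8 3/4 1 } ⇒ 67/128
g(BRBRRRRBB) = { 0 1/2 33/64 67/128 | 17/32 9/16 5/8 3/4 1 } ⇒ 135/256
g(BRBRRRRBBB) = { 0 1/2 33/64 67/128 135/256 | 17/32 9/16 5/8 3/4 1 } ⇒ 271/512
g(BRBRRRRBBBB) = { 0 1/2 33/64 67/128 135/256 271/512 | 17/32 9/16 5/8 3/4 1 } ⇒ 543/1024
g(BRBRRRRBBBBR) = { 0 1/2 33/64 67/128 135/256 271/512 | 543/1024 17/32 9/16 5/8 3/4 1 } ⇒ 1085/2048
g(BRBRRRRBBBBRR) = { 0 1/2 33/64 67/128 135/256 271/512 | 1085/2048 543/1024 17/32 9/16 5/8 3/4 1 } ⇒ 2169/4096
g(BRBRRRRBBBBRRB) = { 0 1/2 33/64 67/128 135/256 271/512 2169/4096 | 1085/2048 543/1024 17/32 9/16 5/8 3/4 1 } ⇒ 4339/8192
g(BRBRRRRBBBBRRBB) = { 0 1/2 33/64 67/128 135/256 271/512 2169/4096 4339/8192 | 1085/2048 543/1024 17/32 9/16 5/8 3/4 1 } ⇒ 8679/16384

8679/16384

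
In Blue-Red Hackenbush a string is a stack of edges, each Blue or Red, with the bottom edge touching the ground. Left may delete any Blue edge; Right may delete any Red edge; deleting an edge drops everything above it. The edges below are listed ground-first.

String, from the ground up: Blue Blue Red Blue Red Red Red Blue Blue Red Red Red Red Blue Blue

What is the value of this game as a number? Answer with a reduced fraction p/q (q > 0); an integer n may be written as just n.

12679/8192

Prefix values for Blue Blue Red Blue Red Red Red Blue Blue Red Red Red Red Blue Blue via {L|R} + simplicity:
step 1: add Blue to get B; options L={ 0 } R={ · } => 1
step 2: add Blue to get BB; options L={ 0; 1 } R={ · } => 2
step 3: add Red to get BBR; options L={ 0; 1 } R={ 2 } => 3/2
step 4: add Blue to get BBRB; options L={ 0; 1; 3/2 } R={ 2 } => 7/4
step 5: add Red to get BBRBR; options L={ 0; 1; 3/2 } R={ 7/4; 2 } => 13/8
step 6: add Red to get BBRBRR; options L={ 0; 1; 3/2 } R={ 13/8; 7/4; 2 } => 25/16
step 7: add Red to get BBRBRRR; options L={ 0; 1; 3/2 } R={ 25/16; 13/8; 7/4; 2 } => 49/32
step 8: add Blue to get BBRBRRRB; options L={ 0; 1; 3/2; 49/32 } R={ 25/16; 13/8; 7/4; 2 } => 99/64
step 9: add Blue to get BBRBRRRBB; options L={ 0; 1; 3/2; 49/32; 99/64 } R={ 25/16; 13/8; 7/4; 2 } => 199/128
step 10: add Red to get BBRBRRRBBR; options L={ 0; 1; 3/2; 49/32; 99/64 } R={ 199/128; 25/16; 13/8; 7/4; 2 } => 397/256
step 11: add Red to get BBRBRRRBBRR; options L={ 0; 1; 3/2; 49/32; 99/64 } R={ 397/256; 199/128; 25/16; 13/8; 7/4; 2 } => 793/512
step 12: add Red to get BBRBRRRBBRRR; options L={ 0; 1; 3/2; 49/32; 99/64 } R={ 793/512; 397/256; 199/128; 25/16; 13/8; 7/4; 2 } => 1585/1024
step 13: add Red to get BBRBRRRBBRRRR; options L={ 0; 1; 3/2; 49/32; 99/64 } R={ 1585/1024; 793/512; 397/256; 199/128; 25/16; 13/8; 7/4; 2 } => 3169/2048
step 14: add Blue to get BBRBRRRBBRRRRB; options L={ 0; 1; 3/2; 49/32; 99/64; 3169/2048 } R={ 1585/1024; 793/512; 397/256; 199/128; 25/16; 13/8; 7/4; 2 } => 6339/4096
step 15: add Blue to get BBRBRRRBBRRRRBB; options L={ 0; 1; 3/2; 49/32; 99/64; 3169/2048; 6339/4096 } R={ 1585/1024; 793/512; 397/256; 199/128; 25/16; 13/8; 7/4; 2 } => 12679/8192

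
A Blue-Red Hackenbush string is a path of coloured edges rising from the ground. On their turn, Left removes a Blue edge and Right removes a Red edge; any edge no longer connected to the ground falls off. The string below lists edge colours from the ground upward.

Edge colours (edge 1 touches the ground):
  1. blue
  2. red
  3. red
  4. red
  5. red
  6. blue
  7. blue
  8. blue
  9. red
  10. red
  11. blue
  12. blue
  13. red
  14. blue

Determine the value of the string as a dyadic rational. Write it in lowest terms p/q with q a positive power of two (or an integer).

923/8192

Build v(s[:k]) for k = 1..14, string s = blue red red red red blue blue blue red red blue blue red blue.
b: Left { 0 }, Right { · } => simplest 1
br: Left { 0 }, Right { 1 } => simplest 1/2
brr: Left { 0 }, Right { 1/2; 1 } => simplest 1/4
brrr: Left { 0 }, Right { 1/4; 1/2; 1 } => simplest 1/8
brrrr: Left { 0 }, Right { 1/8; 1/4; 1/2; 1 } => simplest 1/16
brrrrb: Left { 0; 1/16 }, Right { 1/8; 1/4; 1/2; 1 } => simplest 3/32
brrrrbb: Left { 0; 1/16; 3/32 }, Right { 1/8; 1/4; 1/2; 1 } => simplest 7/64
brrrrbbb: Left { 0; 1/16; 3/32; 7/64 }, Right { 1/8; 1/4; 1/2; 1 } => simplest 15/128
brrrrbbbr: Left { 0; 1/16; 3/32; 7/64 }, Right { 15/128; 1/8; 1/4; 1/2; 1 } => simplest 29/256
brrrrbbbrr: Left { 0; 1/16; 3/32; 7/64 }, Right { 29/256; 15/128; 1/8; 1/4; 1/2; 1 } => simplest 57/512
brrrrbbbrrb: Left { 0; 1/16; 3/32; 7/64; 57/512 }, Right { 29/256; 15/128; 1/8; 1/4; 1/2; 1 } => simplest 115/1024
brrrrbbbrrbb: Left { 0; 1/16; 3/32; 7/64; 57/512; 115/1024 }, Right { 29/256; 15/128; 1/8; 1/4; 1/2; 1 } => simplest 231/2048
brrrrbbbrrbbr: Left { 0; 1/16; 3/32; 7/64; 57/512; 115/1024 }, Right { 231/2048; 29/256; 15/128; 1/8; 1/4; 1/2; 1 } => simplest 461/4096
brrrrbbbrrbbrb: Left { 0; 1/16; 3/32; 7/64; 57/512; 115/1024; 461/4096 }, Right { 231/2048; 29/256; 15/128; 1/8; 1/4; 1/2; 1 } => simplest 923/8192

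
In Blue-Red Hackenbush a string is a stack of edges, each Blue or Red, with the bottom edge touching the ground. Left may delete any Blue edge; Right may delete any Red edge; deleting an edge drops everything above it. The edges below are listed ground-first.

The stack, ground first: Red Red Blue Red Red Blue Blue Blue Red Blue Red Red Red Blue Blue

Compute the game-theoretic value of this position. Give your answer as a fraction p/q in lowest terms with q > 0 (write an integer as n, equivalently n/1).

val_1 [R]  L=[·]  R=[0]  gives -1
val_2 [RR]  L=[·]  R=[-1,0]  gives -2
val_3 [RRB]  L=[-2]  R=[-1,0]  gives -3/2
val_4 [RRBR]  L=[-2]  R=[-3/2,-1,0]  gives -7/4
val_5 [RRBRR]  L=[-2]  R=[-7/4,-3/2,-1,0]  gives -15/8
val_6 [RRBRRB]  L=[-2,-15/8]  R=[-7/4,-3/2,-1,0]  gives -29/16
val_7 [RRBRRBB]  L=[-2,-15/8,-29/16]  R=[-7/4,-3/2,-1,0]  gives -57/32
val_8 [RRBRRBBB]  L=[-2,-15/8,-29/16,-57/32]  R=[-7/4,-3/2,-1,0]  gives -113/64
val_9 [RRBRRBBBR]  L=[-2,-15/8,-29/16,-57/32]  R=[-113/64,-7/4,-3/2,-1,0]  gives -227/128
val_10 [RRBRRBBBRB]  L=[-2,-15/8,-29/16,-57/32,-227/128]  R=[-113/64,-7/4,-3/2,-1,0]  gives -453/256
val_11 [RRBRRBBBRBR]  L=[-2,-15/8,-29/16,-57/32,-227/128]  R=[-453/256,-113/64,-7/4,-3/2,-1,0]  gives -907/512
val_12 [RRBRRBBBRBRR]  L=[-2,-15/8,-29/16,-57/32,-227/128]  R=[-907/512,-453/256,-113/64,-7/4,-3/2,-1,0]  gives -1815/1024
val_13 [RRBRRBBBRBRRR]  L=[-2,-15/8,-29/16,-57/32,-227/128]  R=[-1815/1024,-907/512,-453/256,-113/64,-7/4,-3/2,-1,0]  gives -3631/2048
val_14 [RRBRRBBBRBRRRB]  L=[-2,-15/8,-29/16,-57/32,-227/128,-3631/2048]  R=[-1815/1024,-907/512,-453/256,-113/64,-7/4,-3/2,-1,0]  gives -7261/4096
val_15 [RRBRRBBBRBRRRBB]  L=[-2,-15/8,-29/16,-57/32,-227/128,-3631/2048,-7261/4096]  R=[-1815/1024,-907/512,-453/256,-113/64,-7/4,-3/2,-1,0]  gives -14521/8192

-14521/8192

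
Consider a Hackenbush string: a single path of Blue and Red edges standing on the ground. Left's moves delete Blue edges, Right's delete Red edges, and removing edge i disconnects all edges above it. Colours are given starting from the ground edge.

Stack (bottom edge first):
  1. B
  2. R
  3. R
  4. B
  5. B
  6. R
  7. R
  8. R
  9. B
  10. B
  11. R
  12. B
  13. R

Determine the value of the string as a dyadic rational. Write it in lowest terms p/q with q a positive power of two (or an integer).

1589/4096

Recurse on prefixes of the 13-edge string B R R B B R R R B B R B R:
1 of 13 · B · max L 0 · min R +∞ ⇒ 1
2 of 13 · BR · max L 0 · min R 1 ⇒ 1/2
3 of 13 · BRR · max L 0 · min R 1/2 ⇒ 1/4
4 of 13 · BRRB · max L 1/4 · min R 1/2 ⇒ 3/8
5 of 13 · BRRBB · max L 3/8 · min R 1/2 ⇒ 7/16
6 of 13 · BRRBBR · max L 3/8 · min R 7/16 ⇒ 13/32
7 of 13 · BRRBBRR · max L 3/8 · min R 13/32 ⇒ 25/64
8 of 13 · BRRBBRRR · max L 3/8 · min R 25/64 ⇒ 49/128
9 of 13 · BRRBBRRRB · max L 49/128 · min R 25/64 ⇒ 99/256
10 of 13 · BRRBBRRRBB · max L 99/256 · min R 25/64 ⇒ 199/512
11 of 13 · BRRBBRRRBBR · max L 99/256 · min R 199/512 ⇒ 397/1024
12 of 13 · BRRBBRRRBBRB · max L 397/1024 · min R 199/512 ⇒ 795/2048
13 of 13 · BRRBBRRRBBRBR · max L 397/1024 · min R 795/2048 ⇒ 1589/4096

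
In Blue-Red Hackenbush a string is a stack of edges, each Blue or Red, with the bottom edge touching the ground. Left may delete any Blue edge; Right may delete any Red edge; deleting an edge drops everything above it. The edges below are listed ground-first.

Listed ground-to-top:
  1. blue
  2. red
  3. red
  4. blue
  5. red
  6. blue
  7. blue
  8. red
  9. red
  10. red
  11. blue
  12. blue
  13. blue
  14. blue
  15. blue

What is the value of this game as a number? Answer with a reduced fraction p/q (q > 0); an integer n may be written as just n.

Prefix values for blue red red blue red blue blue red red red blue blue blue blue blue via {L|R} + simplicity:
edge 1 of 15 (blue): { 0 | · } — 1
edge 2 of 15 (red): { 0 | 1 } — 1/2
edge 3 of 15 (red): { 0 | 1/2,1 } — 1/4
edge 4 of 15 (blue): { 0,1/4 | 1/2,1 } — 3/8
edge 5 of 15 (red): { 0,1/4 | 3/8,1/2,1 } — 5/16
edge 6 of 15 (blue): { 0,1/4,5/16 | 3/8,1/2,1 } — 11/32
edge 7 of 15 (blue): { 0,1/4,5/16,11/32 | 3/8,1/2,1 } — 23/64
edge 8 of 15 (red): { 0,1/4,5/16,11/32 | 23/64,3/8,1/2,1 } — 45/128
edge 9 of 15 (red): { 0,1/4,5/16,11/32 | 45/128,23/64,3/8,1/2,1 } — 89/256
edge 10 of 15 (red): { 0,1/4,5/16,11/32 | 89/256,45/128,23/64,3/8,1/2,1 } — 177/512
edge 11 of 15 (blue): { 0,1/4,5/16,11/32,177/512 | 89/256,45/128,23/64,3/8,1/2,1 } — 355/1024
edge 12 of 15 (blue): { 0,1/4,5/16,11/32,177/512,355/1024 | 89/256,45/128,23/64,3/8,1/2,1 } — 711/2048
edge 13 of 15 (blue): { 0,1/4,5/16,11/32,177/512,355/1024,711/2048 | 89/256,45/128,23/64,3/8,1/2,1 } — 1423/4096
edge 14 of 15 (blue): { 0,1/4,5/16,11/32,177/512,355/1024,711/2048,1423/4096 | 89/256,45/128,23/64,3/8,1/2,1 } — 2847/8192
edge 15 of 15 (blue): { 0,1/4,5/16,11/32,177/512,355/1024,711/2048,1423/4096,2847/8192 | 89/256,45/128,23/64,3/8,1/2,1 } — 5695/16384

5695/16384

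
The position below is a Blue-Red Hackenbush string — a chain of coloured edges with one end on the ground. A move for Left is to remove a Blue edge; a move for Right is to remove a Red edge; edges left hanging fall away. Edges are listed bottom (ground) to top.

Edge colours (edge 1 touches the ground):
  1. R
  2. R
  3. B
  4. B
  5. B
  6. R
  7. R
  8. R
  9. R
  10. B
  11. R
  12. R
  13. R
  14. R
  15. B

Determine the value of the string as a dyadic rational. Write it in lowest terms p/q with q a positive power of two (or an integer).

-10173/8192

Prefix values for R R B B B R R R R B R R R R B via {L|R} + simplicity:
value_1 [R]  L=[∅]  R=[0]  gives -1
value_2 [RR]  L=[∅]  R=[-1,0]  gives -2
value_3 [RRB]  L=[-2]  R=[-1,0]  gives -3/2
value_4 [RRBB]  L=[-2,-3/2]  R=[-1,0]  gives -5/4
value_5 [RRBBB]  L=[-2,-3/2,-5/4]  R=[-1,0]  gives -9/8
value_6 [RRBBBR]  L=[-2,-3/2,-5/4]  R=[-9/8,-1,0]  gives -19/16
value_7 [RRBBBRR]  L=[-2,-3/2,-5/4]  R=[-19/16,-9/8,-1,0]  gives -39/32
value_8 [RRBBBRRR]  L=[-2,-3/2,-5/4]  R=[-39/32,-19/16,-9/8,-1,0]  gives -79/64
value_9 [RRBBBRRRR]  L=[-2,-3/2,-5/4]  R=[-79/64,-39/32,-19/16,-9/8,-1,0]  gives -159/128
value_10 [RRBBBRRRRB]  L=[-2,-3/2,-5/4,-159/128]  R=[-79/64,-39/32,-19/16,-9/8,-1,0]  gives -317/256
value_11 [RRBBBRRRRBR]  L=[-2,-3/2,-5/4,-159/128]  R=[-317/256,-79/64,-39/32,-19/16,-9/8,-1,0]  gives -635/512
value_12 [RRBBBRRRRBRR]  L=[-2,-3/2,-5/4,-159/128]  R=[-635/512,-317/256,-79/64,-39/32,-19/16,-9/8,-1,0]  gives -1271/1024
value_13 [RRBBBRRRRBRRR]  L=[-2,-3/2,-5/4,-159/128]  R=[-1271/1024,-635/512,-317/256,-79/64,-39/32,-19/16,-9/8,-1,0]  gives -2543/2048
value_14 [RRBBBRRRRBRRRR]  L=[-2,-3/2,-5/4,-159/128]  R=[-2543/2048,-1271/1024,-635/512,-317/256,-79/64,-39/32,-19/16,-9/8,-1,0]  gives -5087/4096
value_15 [RRBBBRRRRBRRRRB]  L=[-2,-3/2,-5/4,-159/128,-5087/4096]  R=[-2543/2048,-1271/1024,-635/512,-317/256,-79/64,-39/32,-19/16,-9/8,-1,0]  gives -10173/8192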